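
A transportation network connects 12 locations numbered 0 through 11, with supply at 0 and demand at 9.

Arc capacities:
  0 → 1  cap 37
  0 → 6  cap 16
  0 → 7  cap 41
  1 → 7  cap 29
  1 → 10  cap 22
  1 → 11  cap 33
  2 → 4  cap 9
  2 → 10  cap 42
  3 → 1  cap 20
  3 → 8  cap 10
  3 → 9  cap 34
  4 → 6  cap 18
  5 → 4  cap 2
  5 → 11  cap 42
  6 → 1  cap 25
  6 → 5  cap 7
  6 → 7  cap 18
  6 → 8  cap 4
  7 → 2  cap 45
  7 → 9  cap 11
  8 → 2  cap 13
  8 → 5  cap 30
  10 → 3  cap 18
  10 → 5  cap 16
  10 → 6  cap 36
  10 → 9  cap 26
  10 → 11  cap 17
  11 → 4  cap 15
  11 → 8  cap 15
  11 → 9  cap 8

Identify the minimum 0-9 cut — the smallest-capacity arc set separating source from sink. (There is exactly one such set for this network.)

Min-cut arcs: {(7,9), (10,3), (10,9), (11,9)} (total capacity 63)

augment #1: 0→7→9 push 11
augment #2: 0→1→10→9 push 22
augment #3: 0→1→11→9 push 8
augment #4: 0→7→2→10→9 push 4
augment #5: 0→7→2→10→3→9 push 18
max flow = 63; residual-reachable set from 0 gives S-side
cut edges (S→T): {(7,9), (10,3), (10,9), (11,9)} total cap 63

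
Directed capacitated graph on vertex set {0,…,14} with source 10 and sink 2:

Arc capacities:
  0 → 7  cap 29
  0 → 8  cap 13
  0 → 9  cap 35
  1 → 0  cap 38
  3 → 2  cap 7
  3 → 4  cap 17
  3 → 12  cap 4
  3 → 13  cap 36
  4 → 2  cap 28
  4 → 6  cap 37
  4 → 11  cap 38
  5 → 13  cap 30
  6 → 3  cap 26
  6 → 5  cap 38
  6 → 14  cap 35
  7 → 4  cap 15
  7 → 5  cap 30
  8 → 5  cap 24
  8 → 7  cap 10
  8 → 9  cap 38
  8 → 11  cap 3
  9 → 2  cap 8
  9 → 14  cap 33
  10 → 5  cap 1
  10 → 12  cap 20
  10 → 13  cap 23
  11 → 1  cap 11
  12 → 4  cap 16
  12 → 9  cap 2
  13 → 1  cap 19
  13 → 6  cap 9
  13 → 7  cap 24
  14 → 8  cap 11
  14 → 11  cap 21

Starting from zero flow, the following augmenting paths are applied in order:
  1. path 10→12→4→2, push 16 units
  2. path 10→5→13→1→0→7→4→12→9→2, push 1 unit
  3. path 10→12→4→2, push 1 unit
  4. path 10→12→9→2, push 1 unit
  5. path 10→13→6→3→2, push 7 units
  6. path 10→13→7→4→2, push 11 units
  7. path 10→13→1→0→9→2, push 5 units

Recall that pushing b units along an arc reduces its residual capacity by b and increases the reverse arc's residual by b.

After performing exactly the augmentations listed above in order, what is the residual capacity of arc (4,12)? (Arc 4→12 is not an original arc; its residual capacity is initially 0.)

after path 1 (10→12→4→2, push 16): res(4,12)=16
after path 2 (10→5→13→1→0→7→4→12→9→2, push 1): res(4,12)=15
after path 3 (10→12→4→2, push 1): res(4,12)=16
after path 4 (10→12→9→2, push 1): res(4,12)=16
after path 5 (10→13→6→3→2, push 7): res(4,12)=16
after path 6 (10→13→7→4→2, push 11): res(4,12)=16
after path 7 (10→13→1→0→9→2, push 5): res(4,12)=16

Residual capacity of (4,12): 16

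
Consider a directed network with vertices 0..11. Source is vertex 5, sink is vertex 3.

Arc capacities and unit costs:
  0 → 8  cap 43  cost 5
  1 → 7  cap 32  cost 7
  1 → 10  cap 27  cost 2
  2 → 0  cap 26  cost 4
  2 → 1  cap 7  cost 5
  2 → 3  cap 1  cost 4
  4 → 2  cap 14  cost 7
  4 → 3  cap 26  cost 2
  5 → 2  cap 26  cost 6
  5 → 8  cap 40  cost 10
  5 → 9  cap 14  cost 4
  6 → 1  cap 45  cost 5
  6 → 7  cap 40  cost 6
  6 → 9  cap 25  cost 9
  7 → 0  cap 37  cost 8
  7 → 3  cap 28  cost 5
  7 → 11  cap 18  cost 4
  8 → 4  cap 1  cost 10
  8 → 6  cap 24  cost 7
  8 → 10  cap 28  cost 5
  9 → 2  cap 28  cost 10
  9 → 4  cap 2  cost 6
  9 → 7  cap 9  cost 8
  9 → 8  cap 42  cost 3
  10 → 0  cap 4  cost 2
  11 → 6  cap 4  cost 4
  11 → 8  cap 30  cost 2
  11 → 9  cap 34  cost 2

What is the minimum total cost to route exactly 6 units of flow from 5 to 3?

Minimum cost for 6 units: 85

shortest-cost path #1: 5→2→3 push 1 @ unit cost 10 (adds 10)
shortest-cost path #2: 5→9→4→3 push 2 @ unit cost 12 (adds 24)
shortest-cost path #3: 5→9→7→3 push 3 @ unit cost 17 (adds 51)
total cost = 85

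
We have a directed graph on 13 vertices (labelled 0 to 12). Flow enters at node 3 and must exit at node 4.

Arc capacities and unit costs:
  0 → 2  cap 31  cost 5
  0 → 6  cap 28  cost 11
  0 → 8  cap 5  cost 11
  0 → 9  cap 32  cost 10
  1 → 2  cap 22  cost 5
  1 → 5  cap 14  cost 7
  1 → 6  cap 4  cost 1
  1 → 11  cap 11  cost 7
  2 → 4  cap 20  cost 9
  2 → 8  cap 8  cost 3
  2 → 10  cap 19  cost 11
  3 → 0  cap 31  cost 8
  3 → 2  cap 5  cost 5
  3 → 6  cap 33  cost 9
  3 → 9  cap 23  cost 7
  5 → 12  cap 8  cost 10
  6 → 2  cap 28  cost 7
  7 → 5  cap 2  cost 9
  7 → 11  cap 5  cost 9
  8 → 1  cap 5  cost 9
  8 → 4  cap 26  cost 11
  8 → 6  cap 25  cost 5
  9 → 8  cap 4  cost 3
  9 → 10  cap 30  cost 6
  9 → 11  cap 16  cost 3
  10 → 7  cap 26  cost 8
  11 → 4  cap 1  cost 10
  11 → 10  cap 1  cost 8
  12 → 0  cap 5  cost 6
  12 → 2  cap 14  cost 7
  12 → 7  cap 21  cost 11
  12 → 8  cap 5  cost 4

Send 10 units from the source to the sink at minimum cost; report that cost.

shortest-cost path #1: 3→2→4 push 5 @ unit cost 14 (adds 70)
shortest-cost path #2: 3→9→11→4 push 1 @ unit cost 20 (adds 20)
shortest-cost path #3: 3→9→8→4 push 4 @ unit cost 21 (adds 84)
total cost = 174

Minimum cost for 10 units: 174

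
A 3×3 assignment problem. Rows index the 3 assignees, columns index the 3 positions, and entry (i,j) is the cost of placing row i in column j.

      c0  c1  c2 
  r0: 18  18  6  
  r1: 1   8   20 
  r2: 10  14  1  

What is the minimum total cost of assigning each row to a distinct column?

Minimum assignment cost: 20

optimal assignment: row0→col1 (cost 18), row1→col0 (cost 1), row2→col2 (cost 1)
total = 18 + 1 + 1 = 20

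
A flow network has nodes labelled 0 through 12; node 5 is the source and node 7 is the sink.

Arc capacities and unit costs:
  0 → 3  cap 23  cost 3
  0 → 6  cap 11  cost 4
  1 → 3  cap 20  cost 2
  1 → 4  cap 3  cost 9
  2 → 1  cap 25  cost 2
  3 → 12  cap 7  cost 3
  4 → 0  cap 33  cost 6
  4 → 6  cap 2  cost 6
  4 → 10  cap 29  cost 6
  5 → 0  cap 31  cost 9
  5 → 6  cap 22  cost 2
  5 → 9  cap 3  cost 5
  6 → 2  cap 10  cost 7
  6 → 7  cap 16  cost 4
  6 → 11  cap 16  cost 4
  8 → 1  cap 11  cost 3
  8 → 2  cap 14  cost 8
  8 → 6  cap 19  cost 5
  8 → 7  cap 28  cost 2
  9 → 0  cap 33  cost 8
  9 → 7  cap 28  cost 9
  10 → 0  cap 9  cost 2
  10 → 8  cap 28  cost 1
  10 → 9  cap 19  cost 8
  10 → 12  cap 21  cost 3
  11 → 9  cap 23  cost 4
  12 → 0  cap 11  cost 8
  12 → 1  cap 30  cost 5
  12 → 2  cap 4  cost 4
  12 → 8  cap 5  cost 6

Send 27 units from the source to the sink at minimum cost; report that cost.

Minimum cost for 27 units: 298

shortest-cost path #1: 5→6→7 push 16 @ unit cost 6 (adds 96)
shortest-cost path #2: 5→9→7 push 3 @ unit cost 14 (adds 42)
shortest-cost path #3: 5→6→11→9→7 push 6 @ unit cost 19 (adds 114)
shortest-cost path #4: 5→0→3→12→8→7 push 2 @ unit cost 23 (adds 46)
total cost = 298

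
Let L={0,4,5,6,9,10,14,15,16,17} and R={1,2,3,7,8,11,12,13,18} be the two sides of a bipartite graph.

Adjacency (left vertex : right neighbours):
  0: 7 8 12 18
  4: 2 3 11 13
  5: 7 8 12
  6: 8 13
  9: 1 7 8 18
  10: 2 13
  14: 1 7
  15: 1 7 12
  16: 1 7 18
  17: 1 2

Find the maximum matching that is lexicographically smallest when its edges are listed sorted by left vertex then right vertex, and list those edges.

Lex-smallest maximum matching: {(0,7), (4,3), (5,8), (6,13), (9,1), (10,2), (15,12), (16,18)}

|M| = 8 (so the lex-smallest maximum matching has 8 edges)
process left vertices in ascending order; for each, take the smallest-labelled available neighbour that still permits 8 edges overall, or leave it unmatched if none does
lex-smallest matching: {0-7, 4-3, 5-8, 6-13, 9-1, 10-2, 15-12, 16-18}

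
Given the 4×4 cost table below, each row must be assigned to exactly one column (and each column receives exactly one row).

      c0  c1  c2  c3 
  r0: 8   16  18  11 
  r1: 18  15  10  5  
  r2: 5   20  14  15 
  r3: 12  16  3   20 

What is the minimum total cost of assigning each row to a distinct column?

Minimum assignment cost: 29

optimal assignment: row0→col1 (cost 16), row1→col3 (cost 5), row2→col0 (cost 5), row3→col2 (cost 3)
total = 16 + 5 + 5 + 3 = 29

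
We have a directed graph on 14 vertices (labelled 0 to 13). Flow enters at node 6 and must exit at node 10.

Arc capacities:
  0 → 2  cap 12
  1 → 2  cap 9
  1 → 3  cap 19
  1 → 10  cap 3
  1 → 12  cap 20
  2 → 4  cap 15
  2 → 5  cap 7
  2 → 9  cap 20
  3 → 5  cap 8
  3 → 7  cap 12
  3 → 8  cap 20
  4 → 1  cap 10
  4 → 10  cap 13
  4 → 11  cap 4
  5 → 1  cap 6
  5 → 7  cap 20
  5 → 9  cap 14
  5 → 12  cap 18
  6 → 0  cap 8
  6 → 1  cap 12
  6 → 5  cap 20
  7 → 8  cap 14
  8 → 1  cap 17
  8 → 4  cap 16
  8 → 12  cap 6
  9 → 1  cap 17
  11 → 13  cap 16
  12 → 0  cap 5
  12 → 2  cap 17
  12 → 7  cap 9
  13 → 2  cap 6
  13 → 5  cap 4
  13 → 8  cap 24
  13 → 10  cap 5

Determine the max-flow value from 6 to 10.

Maximum flow value: 20

augment #1: 6→1→10 bottleneck 3, total now 3
augment #2: 6→0→2→4→10 bottleneck 8, total now 11
augment #3: 6→1→2→4→10 bottleneck 5, total now 16
augment #4: 6→1→2→4→11→13→10 bottleneck 2, total now 18
augment #5: 6→1→3→8→4→11→13→10 bottleneck 2, total now 20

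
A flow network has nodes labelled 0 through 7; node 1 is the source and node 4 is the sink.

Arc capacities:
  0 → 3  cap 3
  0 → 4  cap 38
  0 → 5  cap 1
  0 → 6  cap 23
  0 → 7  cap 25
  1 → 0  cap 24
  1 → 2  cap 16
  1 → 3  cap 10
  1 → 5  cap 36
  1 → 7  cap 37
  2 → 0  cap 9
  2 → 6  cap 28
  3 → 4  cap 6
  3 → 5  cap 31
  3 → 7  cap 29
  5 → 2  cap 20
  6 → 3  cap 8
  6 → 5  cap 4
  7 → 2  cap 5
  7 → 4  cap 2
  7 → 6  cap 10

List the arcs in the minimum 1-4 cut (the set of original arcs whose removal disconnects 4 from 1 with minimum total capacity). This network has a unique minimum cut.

Min-cut arcs: {(1,0), (2,0), (3,4), (7,4)} (total capacity 41)

augment #1: 1→0→4 push 24
augment #2: 1→3→4 push 6
augment #3: 1→7→4 push 2
augment #4: 1→2→0→4 push 9
max flow = 41; residual-reachable set from 1 gives S-side
cut edges (S→T): {(1,0), (2,0), (3,4), (7,4)} total cap 41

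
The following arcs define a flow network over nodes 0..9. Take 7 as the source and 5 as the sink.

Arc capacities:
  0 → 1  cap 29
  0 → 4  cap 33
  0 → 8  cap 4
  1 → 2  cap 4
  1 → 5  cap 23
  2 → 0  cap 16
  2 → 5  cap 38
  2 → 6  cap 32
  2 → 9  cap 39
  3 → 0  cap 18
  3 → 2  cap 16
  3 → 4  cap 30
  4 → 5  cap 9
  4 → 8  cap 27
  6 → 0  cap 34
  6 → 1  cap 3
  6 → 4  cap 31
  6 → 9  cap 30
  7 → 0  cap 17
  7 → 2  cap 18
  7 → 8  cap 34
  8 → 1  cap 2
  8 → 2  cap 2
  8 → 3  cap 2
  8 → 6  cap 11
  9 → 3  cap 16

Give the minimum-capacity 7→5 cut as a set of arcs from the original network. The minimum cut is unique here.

Min-cut arcs: {(7,0), (7,2), (8,1), (8,2), (8,3), (8,6)} (total capacity 52)

augment #1: 7→2→5 push 18
augment #2: 7→0→1→5 push 17
augment #3: 7→8→1→5 push 2
augment #4: 7→8→2→5 push 2
augment #5: 7→8→3→2→5 push 2
augment #6: 7→8→6→1→5 push 3
augment #7: 7→8→6→4→5 push 8
max flow = 52; residual-reachable set from 7 gives S-side
cut edges (S→T): {(7,0), (7,2), (8,1), (8,2), (8,3), (8,6)} total cap 52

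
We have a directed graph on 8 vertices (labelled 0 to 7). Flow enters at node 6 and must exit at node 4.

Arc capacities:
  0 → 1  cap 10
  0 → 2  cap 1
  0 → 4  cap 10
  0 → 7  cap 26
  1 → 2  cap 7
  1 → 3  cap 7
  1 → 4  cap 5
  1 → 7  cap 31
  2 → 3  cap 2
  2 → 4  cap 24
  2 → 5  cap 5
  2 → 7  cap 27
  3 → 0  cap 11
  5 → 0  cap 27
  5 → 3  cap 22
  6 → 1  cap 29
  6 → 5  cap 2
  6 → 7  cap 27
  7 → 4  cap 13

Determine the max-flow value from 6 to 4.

Maximum flow value: 34

augment #1: 6→1→4 bottleneck 5, total now 5
augment #2: 6→7→4 bottleneck 13, total now 18
augment #3: 6→1→2→4 bottleneck 7, total now 25
augment #4: 6→5→0→4 bottleneck 2, total now 27
augment #5: 6→1→3→0→4 bottleneck 7, total now 34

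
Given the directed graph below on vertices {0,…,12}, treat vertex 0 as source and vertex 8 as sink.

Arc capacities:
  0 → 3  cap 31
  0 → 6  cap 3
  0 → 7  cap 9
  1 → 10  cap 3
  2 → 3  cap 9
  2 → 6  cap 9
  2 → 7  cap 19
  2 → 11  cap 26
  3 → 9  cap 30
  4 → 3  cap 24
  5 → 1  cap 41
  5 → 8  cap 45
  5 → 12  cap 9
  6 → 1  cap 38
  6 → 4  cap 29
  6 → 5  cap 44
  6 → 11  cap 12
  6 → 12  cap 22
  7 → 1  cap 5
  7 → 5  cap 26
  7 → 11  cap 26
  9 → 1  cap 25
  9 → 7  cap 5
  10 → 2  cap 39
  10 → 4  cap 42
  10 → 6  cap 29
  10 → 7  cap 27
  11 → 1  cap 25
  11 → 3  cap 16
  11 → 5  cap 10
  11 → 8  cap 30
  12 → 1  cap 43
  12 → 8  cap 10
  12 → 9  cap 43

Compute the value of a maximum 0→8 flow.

augment #1: 0→6→5→8 bottleneck 3, total now 3
augment #2: 0→7→5→8 bottleneck 9, total now 12
augment #3: 0→3→9→7→5→8 bottleneck 5, total now 17
augment #4: 0→3→9→1→10→2→11→8 bottleneck 3, total now 20

Maximum flow value: 20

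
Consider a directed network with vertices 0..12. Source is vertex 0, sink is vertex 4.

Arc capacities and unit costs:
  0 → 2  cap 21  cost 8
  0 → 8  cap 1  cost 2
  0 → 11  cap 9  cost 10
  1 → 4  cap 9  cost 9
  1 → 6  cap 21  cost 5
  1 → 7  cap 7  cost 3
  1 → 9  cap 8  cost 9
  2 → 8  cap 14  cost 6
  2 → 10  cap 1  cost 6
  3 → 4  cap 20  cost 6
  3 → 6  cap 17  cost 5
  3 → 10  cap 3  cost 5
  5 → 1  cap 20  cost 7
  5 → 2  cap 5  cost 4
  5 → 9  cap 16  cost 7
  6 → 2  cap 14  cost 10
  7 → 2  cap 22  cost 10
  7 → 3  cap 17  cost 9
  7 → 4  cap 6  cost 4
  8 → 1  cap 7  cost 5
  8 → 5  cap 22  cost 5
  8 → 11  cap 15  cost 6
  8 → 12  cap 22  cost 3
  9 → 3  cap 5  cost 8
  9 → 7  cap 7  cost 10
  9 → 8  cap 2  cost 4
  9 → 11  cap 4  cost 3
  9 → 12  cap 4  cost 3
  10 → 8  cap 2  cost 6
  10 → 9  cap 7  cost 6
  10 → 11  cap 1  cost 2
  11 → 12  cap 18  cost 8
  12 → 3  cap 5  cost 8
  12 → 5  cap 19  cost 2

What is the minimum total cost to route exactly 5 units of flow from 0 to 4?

Minimum cost for 5 units: 118

shortest-cost path #1: 0→8→1→7→4 push 1 @ unit cost 14 (adds 14)
shortest-cost path #2: 0→2→8→1→7→4 push 4 @ unit cost 26 (adds 104)
total cost = 118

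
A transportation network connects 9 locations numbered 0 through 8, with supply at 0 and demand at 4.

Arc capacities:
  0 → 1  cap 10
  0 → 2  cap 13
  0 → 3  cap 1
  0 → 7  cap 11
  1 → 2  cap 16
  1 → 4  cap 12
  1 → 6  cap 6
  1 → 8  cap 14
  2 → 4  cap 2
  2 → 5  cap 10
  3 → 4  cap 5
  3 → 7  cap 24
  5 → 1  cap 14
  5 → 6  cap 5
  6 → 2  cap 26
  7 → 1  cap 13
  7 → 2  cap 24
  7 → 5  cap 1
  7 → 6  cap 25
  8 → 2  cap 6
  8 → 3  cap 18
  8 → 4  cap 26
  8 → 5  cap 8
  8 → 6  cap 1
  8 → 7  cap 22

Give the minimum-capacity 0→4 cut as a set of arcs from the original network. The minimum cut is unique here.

Min-cut arcs: {(0,3), (1,4), (1,8), (2,4)} (total capacity 29)

augment #1: 0→1→4 push 10
augment #2: 0→2→4 push 2
augment #3: 0→3→4 push 1
augment #4: 0→7→1→4 push 2
augment #5: 0→7→1→8→4 push 9
augment #6: 0→2→5→1→8→4 push 5
max flow = 29; residual-reachable set from 0 gives S-side
cut edges (S→T): {(0,3), (1,4), (1,8), (2,4)} total cap 29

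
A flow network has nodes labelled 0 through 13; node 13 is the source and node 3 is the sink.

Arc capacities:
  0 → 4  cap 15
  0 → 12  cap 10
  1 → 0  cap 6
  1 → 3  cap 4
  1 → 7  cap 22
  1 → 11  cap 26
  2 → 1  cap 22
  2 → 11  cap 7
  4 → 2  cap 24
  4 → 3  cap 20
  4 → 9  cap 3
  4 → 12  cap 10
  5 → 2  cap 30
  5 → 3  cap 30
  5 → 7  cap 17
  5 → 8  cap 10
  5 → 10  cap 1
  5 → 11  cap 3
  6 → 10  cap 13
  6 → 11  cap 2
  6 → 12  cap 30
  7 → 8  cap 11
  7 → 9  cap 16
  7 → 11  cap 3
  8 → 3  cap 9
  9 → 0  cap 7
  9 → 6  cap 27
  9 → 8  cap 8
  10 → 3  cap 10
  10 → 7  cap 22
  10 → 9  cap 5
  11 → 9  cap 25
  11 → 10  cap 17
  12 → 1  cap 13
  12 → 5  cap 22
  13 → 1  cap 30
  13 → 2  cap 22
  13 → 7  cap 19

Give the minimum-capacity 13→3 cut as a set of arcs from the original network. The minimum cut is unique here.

augment #1: 13→1→3 push 4
augment #2: 13→7→8→3 push 9
augment #3: 13→1→0→4→3 push 6
augment #4: 13→1→11→10→3 push 10
augment #5: 13→7→9→0→4→3 push 7
augment #6: 13→7→9→6→12→5→3 push 3
augment #7: 13→1→7→9→6→12→5→3 push 6
augment #8: 13→1→11→9→6→12→5→3 push 4
augment #9: 13→2→11→9→6→12→5→3 push 7
augment #10: 13→2→1→11→9→6→12→5→3 push 2
max flow = 58; residual-reachable set from 13 gives S-side
cut edges (S→T): {(1,0), (1,3), (8,3), (9,0), (10,3), (12,5)} total cap 58

Min-cut arcs: {(1,0), (1,3), (8,3), (9,0), (10,3), (12,5)} (total capacity 58)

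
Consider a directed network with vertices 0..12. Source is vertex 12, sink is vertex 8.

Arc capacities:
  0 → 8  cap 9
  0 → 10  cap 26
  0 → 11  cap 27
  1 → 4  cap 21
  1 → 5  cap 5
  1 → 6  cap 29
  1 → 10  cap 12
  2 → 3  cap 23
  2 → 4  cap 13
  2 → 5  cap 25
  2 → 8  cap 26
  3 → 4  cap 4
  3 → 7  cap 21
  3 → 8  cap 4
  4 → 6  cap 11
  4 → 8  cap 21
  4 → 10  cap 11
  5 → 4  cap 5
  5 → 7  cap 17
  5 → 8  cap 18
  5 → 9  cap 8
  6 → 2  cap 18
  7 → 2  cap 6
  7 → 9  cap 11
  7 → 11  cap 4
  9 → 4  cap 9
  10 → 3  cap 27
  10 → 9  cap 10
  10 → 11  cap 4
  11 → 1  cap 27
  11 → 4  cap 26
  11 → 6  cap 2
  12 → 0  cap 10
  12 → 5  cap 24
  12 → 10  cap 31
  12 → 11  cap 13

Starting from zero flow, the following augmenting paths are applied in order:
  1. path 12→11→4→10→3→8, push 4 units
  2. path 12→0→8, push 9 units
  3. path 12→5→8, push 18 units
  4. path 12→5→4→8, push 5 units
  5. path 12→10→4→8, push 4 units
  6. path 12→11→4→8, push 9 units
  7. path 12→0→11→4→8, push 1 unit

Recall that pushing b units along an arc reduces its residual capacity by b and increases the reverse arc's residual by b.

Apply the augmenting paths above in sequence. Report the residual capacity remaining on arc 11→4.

Residual capacity of (11,4): 12

after path 1 (12→11→4→10→3→8, push 4): res(11,4)=22
after path 2 (12→0→8, push 9): res(11,4)=22
after path 3 (12→5→8, push 18): res(11,4)=22
after path 4 (12→5→4→8, push 5): res(11,4)=22
after path 5 (12→10→4→8, push 4): res(11,4)=22
after path 6 (12→11→4→8, push 9): res(11,4)=13
after path 7 (12→0→11→4→8, push 1): res(11,4)=12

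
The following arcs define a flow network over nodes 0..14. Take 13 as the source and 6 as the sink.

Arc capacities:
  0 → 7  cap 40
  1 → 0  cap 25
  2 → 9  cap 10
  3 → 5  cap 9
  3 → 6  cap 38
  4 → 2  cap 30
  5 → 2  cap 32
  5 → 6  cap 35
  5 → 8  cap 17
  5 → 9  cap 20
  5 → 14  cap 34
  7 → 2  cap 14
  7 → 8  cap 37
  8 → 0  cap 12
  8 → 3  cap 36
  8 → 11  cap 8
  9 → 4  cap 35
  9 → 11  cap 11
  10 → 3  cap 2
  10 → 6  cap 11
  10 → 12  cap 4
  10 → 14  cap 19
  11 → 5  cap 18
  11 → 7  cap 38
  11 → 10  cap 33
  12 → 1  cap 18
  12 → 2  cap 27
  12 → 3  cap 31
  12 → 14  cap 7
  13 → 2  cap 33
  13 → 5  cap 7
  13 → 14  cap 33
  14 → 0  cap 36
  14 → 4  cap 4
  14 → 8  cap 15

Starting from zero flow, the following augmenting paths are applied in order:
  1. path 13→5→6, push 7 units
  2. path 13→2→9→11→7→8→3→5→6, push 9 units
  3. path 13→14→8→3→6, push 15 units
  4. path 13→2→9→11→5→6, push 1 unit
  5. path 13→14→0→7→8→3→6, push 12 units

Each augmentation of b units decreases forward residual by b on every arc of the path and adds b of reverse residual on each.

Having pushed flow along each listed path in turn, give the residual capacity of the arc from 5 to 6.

Residual capacity of (5,6): 18

after path 1 (13→5→6, push 7): res(5,6)=28
after path 2 (13→2→9→11→7→8→3→5→6, push 9): res(5,6)=19
after path 3 (13→14→8→3→6, push 15): res(5,6)=19
after path 4 (13→2→9→11→5→6, push 1): res(5,6)=18
after path 5 (13→14→0→7→8→3→6, push 12): res(5,6)=18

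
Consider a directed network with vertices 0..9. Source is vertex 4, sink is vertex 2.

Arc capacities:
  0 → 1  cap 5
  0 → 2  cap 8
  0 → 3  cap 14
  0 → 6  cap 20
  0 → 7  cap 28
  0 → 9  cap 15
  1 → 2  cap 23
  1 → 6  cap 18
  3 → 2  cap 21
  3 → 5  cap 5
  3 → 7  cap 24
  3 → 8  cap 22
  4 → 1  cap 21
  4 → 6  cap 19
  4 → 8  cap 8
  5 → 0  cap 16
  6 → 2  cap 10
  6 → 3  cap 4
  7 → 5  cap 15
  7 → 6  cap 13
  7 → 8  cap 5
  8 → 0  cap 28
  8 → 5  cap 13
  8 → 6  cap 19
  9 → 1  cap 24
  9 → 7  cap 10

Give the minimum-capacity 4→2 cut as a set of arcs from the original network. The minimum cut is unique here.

augment #1: 4→1→2 push 21
augment #2: 4→6→2 push 10
augment #3: 4→6→3→2 push 4
augment #4: 4→8→0→2 push 8
max flow = 43; residual-reachable set from 4 gives S-side
cut edges (S→T): {(4,1), (4,8), (6,2), (6,3)} total cap 43

Min-cut arcs: {(4,1), (4,8), (6,2), (6,3)} (total capacity 43)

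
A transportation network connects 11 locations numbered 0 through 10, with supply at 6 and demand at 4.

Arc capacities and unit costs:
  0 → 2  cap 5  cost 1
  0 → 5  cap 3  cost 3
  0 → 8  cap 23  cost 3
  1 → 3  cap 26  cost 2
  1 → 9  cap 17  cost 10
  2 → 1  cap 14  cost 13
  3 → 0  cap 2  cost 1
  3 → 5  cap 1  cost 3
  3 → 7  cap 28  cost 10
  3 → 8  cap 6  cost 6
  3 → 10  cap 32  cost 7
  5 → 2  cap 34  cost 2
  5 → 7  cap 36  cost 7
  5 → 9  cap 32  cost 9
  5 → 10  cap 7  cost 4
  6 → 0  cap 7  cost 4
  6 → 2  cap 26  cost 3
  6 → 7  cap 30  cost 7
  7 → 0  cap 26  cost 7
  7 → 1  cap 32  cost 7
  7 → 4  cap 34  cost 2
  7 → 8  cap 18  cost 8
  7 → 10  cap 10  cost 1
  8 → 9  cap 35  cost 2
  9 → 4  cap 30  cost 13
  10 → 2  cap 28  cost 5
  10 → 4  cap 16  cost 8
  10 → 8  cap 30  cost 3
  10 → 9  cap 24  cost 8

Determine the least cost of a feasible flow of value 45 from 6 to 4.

shortest-cost path #1: 6→7→4 push 30 @ unit cost 9 (adds 270)
shortest-cost path #2: 6→0→5→7→4 push 3 @ unit cost 16 (adds 48)
shortest-cost path #3: 6→0→8→9→4 push 4 @ unit cost 22 (adds 88)
shortest-cost path #4: 6→2→1→3→7→4 push 1 @ unit cost 30 (adds 30)
shortest-cost path #5: 6→2→1→3→10→4 push 7 @ unit cost 33 (adds 231)
total cost = 667

Minimum cost for 45 units: 667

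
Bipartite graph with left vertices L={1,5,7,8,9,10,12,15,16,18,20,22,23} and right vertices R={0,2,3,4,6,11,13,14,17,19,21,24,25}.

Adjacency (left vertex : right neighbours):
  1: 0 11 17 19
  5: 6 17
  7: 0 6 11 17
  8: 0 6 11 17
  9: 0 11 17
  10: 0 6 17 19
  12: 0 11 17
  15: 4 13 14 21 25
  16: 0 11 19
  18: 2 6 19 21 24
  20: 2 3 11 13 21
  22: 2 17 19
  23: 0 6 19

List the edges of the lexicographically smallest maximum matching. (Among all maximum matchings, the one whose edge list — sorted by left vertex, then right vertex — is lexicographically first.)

|M| = 9 (so the lex-smallest maximum matching has 9 edges)
process left vertices in ascending order; for each, take the smallest-labelled available neighbour that still permits 9 edges overall, or leave it unmatched if none does
lex-smallest matching: {1-0, 5-6, 7-11, 8-17, 10-19, 15-4, 18-21, 20-3, 22-2}

Lex-smallest maximum matching: {(1,0), (5,6), (7,11), (8,17), (10,19), (15,4), (18,21), (20,3), (22,2)}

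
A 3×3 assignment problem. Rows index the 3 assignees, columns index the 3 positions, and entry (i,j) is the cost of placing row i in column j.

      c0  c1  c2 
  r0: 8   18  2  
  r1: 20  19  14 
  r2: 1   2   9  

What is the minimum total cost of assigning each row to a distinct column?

Minimum assignment cost: 22

optimal assignment: row0→col2 (cost 2), row1→col1 (cost 19), row2→col0 (cost 1)
total = 2 + 19 + 1 = 22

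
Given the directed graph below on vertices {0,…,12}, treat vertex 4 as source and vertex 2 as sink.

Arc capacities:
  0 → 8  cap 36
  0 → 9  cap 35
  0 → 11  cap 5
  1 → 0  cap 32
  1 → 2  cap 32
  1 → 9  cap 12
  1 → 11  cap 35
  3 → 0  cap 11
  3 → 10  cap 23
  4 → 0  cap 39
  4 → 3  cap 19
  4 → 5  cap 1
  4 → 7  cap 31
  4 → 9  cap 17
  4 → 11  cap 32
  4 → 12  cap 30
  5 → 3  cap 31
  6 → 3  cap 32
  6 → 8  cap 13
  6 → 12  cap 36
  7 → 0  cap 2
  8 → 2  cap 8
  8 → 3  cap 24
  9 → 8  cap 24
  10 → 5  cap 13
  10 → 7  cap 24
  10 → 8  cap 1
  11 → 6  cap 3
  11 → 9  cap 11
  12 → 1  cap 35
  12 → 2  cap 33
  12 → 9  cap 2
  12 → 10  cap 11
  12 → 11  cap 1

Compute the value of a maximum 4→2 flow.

augment #1: 4→12→2 bottleneck 30, total now 30
augment #2: 4→0→8→2 bottleneck 8, total now 38
augment #3: 4→11→6→12→2 bottleneck 3, total now 41

Maximum flow value: 41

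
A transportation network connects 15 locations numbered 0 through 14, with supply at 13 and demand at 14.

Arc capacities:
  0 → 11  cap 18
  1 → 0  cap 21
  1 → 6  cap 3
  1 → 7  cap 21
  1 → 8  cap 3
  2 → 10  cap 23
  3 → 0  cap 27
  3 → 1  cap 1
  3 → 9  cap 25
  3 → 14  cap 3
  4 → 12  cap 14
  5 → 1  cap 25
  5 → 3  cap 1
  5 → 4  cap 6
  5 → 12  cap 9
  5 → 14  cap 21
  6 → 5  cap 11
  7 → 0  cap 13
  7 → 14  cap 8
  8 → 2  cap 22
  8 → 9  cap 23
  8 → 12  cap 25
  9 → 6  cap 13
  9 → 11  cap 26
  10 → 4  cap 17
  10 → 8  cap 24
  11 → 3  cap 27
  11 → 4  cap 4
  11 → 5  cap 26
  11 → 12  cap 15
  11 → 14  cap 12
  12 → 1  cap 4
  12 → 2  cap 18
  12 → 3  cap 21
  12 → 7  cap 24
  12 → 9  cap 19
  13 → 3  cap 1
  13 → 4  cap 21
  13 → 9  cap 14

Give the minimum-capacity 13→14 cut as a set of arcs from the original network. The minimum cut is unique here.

Min-cut arcs: {(4,12), (13,3), (13,9)} (total capacity 29)

augment #1: 13→3→14 push 1
augment #2: 13→9→11→14 push 12
augment #3: 13→4→12→3→14 push 2
augment #4: 13→4→12→7→14 push 8
augment #5: 13→9→6→5→14 push 2
augment #6: 13→4→12→1→6→5→14 push 3
augment #7: 13→4→12→9→6→5→14 push 1
max flow = 29; residual-reachable set from 13 gives S-side
cut edges (S→T): {(4,12), (13,3), (13,9)} total cap 29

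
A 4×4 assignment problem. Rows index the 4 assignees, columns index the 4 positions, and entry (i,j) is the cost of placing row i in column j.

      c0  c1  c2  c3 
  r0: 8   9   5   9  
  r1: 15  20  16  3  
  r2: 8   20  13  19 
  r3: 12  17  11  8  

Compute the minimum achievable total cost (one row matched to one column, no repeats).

Minimum assignment cost: 31

optimal assignment: row0→col1 (cost 9), row1→col3 (cost 3), row2→col0 (cost 8), row3→col2 (cost 11)
total = 9 + 3 + 8 + 11 = 31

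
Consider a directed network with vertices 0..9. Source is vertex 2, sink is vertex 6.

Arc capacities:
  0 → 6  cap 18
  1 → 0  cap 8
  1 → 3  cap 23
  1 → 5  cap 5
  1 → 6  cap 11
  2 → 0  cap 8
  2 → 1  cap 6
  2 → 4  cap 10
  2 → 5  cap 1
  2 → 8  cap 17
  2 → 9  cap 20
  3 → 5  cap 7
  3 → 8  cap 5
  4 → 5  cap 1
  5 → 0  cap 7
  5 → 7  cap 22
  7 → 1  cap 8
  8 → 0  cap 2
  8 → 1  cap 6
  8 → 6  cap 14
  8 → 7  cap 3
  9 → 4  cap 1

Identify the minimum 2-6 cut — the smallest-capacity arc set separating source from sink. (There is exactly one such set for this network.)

Min-cut arcs: {(2,0), (2,1), (2,5), (2,8), (4,5)} (total capacity 33)

augment #1: 2→0→6 push 8
augment #2: 2→1→6 push 6
augment #3: 2→8→6 push 14
augment #4: 2→5→0→6 push 1
augment #5: 2→8→0→6 push 2
augment #6: 2→8→1→6 push 1
augment #7: 2→4→5→0→6 push 1
max flow = 33; residual-reachable set from 2 gives S-side
cut edges (S→T): {(2,0), (2,1), (2,5), (2,8), (4,5)} total cap 33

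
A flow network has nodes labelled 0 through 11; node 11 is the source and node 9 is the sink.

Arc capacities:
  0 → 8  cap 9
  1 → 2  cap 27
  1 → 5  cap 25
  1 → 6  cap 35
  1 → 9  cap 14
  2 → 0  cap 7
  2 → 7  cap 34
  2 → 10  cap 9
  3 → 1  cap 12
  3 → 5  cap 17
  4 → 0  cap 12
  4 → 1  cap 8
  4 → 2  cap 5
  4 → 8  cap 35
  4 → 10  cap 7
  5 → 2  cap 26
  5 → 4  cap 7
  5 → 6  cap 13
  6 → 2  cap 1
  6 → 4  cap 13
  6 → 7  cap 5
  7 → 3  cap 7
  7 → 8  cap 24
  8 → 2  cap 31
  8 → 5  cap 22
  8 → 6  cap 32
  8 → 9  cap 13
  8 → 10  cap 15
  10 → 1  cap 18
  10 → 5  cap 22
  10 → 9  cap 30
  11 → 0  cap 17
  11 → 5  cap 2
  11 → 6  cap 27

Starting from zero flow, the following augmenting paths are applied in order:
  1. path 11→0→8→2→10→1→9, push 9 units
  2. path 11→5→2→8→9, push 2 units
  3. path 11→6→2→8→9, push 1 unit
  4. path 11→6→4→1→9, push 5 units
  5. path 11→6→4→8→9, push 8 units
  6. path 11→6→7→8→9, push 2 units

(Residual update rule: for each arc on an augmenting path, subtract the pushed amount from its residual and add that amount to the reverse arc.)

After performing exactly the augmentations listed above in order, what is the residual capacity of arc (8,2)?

after path 1 (11→0→8→2→10→1→9, push 9): res(8,2)=22
after path 2 (11→5→2→8→9, push 2): res(8,2)=24
after path 3 (11→6→2→8→9, push 1): res(8,2)=25
after path 4 (11→6→4→1→9, push 5): res(8,2)=25
after path 5 (11→6→4→8→9, push 8): res(8,2)=25
after path 6 (11→6→7→8→9, push 2): res(8,2)=25

Residual capacity of (8,2): 25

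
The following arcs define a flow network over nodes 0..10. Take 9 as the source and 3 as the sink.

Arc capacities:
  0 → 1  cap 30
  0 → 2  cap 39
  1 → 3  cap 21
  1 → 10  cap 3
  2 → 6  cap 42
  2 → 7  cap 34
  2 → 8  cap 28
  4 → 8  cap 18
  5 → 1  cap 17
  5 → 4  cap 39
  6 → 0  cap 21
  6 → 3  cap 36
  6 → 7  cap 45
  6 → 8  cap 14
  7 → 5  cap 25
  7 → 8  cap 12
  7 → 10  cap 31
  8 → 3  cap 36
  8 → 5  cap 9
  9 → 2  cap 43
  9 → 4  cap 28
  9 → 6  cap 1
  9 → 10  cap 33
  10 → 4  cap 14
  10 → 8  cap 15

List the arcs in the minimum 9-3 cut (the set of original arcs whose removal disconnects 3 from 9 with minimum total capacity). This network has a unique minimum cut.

augment #1: 9→6→3 push 1
augment #2: 9→2→6→3 push 35
augment #3: 9→2→8→3 push 8
augment #4: 9→4→8→3 push 18
augment #5: 9→10→8→3 push 10
augment #6: 9→10→8→5→1→3 push 5
max flow = 77; residual-reachable set from 9 gives S-side
cut edges (S→T): {(4,8), (9,2), (9,6), (10,8)} total cap 77

Min-cut arcs: {(4,8), (9,2), (9,6), (10,8)} (total capacity 77)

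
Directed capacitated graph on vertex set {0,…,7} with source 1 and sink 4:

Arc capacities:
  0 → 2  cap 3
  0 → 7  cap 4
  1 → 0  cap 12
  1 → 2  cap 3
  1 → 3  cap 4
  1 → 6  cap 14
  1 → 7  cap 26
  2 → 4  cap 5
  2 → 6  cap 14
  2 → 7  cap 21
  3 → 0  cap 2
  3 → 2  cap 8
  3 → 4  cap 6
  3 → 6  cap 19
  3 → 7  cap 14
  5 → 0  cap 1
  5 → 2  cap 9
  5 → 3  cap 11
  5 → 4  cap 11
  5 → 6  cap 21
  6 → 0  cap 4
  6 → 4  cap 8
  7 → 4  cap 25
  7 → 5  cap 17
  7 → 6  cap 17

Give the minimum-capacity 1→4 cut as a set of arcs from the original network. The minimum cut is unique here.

augment #1: 1→2→4 push 3
augment #2: 1→3→4 push 4
augment #3: 1→6→4 push 8
augment #4: 1→7→4 push 25
augment #5: 1→0→2→4 push 2
augment #6: 1→7→5→4 push 1
augment #7: 1→0→7→5→4 push 4
augment #8: 1→0→2→7→5→4 push 1
max flow = 48; residual-reachable set from 1 gives S-side
cut edges (S→T): {(0,2), (0,7), (1,2), (1,3), (1,7), (6,4)} total cap 48

Min-cut arcs: {(0,2), (0,7), (1,2), (1,3), (1,7), (6,4)} (total capacity 48)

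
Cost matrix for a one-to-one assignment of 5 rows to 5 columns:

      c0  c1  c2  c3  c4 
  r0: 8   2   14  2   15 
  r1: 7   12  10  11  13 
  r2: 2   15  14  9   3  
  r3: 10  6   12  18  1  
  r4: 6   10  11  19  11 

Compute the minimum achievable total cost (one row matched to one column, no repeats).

Minimum assignment cost: 25

optimal assignment: row0→col3 (cost 2), row1→col2 (cost 10), row2→col0 (cost 2), row3→col4 (cost 1), row4→col1 (cost 10)
total = 2 + 10 + 2 + 1 + 10 = 25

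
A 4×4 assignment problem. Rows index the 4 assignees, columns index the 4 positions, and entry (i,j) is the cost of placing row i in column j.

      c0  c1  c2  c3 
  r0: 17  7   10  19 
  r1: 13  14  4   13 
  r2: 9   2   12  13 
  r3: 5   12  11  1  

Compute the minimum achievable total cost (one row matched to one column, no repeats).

Minimum assignment cost: 21

optimal assignment: row0→col1 (cost 7), row1→col2 (cost 4), row2→col0 (cost 9), row3→col3 (cost 1)
total = 7 + 4 + 9 + 1 = 21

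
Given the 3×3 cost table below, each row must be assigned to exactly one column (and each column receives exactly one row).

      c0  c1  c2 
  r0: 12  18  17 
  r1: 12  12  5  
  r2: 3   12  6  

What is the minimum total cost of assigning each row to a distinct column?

optimal assignment: row0→col1 (cost 18), row1→col2 (cost 5), row2→col0 (cost 3)
total = 18 + 5 + 3 = 26

Minimum assignment cost: 26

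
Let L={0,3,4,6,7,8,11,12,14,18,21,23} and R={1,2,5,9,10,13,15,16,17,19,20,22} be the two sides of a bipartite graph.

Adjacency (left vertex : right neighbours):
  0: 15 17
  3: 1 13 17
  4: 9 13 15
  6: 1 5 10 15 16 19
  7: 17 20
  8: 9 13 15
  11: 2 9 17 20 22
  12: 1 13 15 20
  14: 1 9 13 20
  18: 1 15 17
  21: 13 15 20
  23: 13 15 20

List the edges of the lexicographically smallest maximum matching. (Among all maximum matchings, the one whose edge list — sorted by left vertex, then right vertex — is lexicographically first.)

Lex-smallest maximum matching: {(0,15), (3,1), (4,9), (6,5), (7,17), (8,13), (11,2), (12,20)}

|M| = 8 (so the lex-smallest maximum matching has 8 edges)
process left vertices in ascending order; for each, take the smallest-labelled available neighbour that still permits 8 edges overall, or leave it unmatched if none does
lex-smallest matching: {0-15, 3-1, 4-9, 6-5, 7-17, 8-13, 11-2, 12-20}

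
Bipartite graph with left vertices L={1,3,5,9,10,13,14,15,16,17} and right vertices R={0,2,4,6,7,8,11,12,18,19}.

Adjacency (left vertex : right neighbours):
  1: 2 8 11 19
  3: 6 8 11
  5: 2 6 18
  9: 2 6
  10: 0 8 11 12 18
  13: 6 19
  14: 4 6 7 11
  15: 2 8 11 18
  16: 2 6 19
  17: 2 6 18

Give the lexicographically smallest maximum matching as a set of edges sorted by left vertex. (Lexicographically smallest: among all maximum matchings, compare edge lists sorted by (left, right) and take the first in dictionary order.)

|M| = 8 (so the lex-smallest maximum matching has 8 edges)
process left vertices in ascending order; for each, take the smallest-labelled available neighbour that still permits 8 edges overall, or leave it unmatched if none does
lex-smallest matching: {1-2, 3-8, 5-6, 10-0, 13-19, 14-4, 15-11, 17-18}

Lex-smallest maximum matching: {(1,2), (3,8), (5,6), (10,0), (13,19), (14,4), (15,11), (17,18)}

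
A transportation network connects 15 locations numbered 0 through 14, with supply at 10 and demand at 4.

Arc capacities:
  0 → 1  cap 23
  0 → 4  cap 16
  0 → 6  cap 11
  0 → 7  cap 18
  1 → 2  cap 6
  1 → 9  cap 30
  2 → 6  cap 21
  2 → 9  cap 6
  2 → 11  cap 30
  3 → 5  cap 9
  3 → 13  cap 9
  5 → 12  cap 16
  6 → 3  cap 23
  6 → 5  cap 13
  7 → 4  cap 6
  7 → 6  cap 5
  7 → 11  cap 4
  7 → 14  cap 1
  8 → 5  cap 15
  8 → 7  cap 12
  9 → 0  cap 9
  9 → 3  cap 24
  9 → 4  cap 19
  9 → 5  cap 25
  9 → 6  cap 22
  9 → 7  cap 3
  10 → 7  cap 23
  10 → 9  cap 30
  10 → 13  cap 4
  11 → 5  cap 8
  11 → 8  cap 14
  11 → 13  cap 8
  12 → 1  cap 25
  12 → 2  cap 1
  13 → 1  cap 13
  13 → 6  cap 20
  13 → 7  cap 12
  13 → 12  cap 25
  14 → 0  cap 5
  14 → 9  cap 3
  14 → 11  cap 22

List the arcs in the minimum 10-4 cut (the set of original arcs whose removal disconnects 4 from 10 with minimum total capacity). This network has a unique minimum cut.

Min-cut arcs: {(7,4), (7,14), (9,0), (9,4)} (total capacity 35)

augment #1: 10→7→4 push 6
augment #2: 10→9→4 push 19
augment #3: 10→9→0→4 push 9
augment #4: 10→7→14→0→4 push 1
max flow = 35; residual-reachable set from 10 gives S-side
cut edges (S→T): {(7,4), (7,14), (9,0), (9,4)} total cap 35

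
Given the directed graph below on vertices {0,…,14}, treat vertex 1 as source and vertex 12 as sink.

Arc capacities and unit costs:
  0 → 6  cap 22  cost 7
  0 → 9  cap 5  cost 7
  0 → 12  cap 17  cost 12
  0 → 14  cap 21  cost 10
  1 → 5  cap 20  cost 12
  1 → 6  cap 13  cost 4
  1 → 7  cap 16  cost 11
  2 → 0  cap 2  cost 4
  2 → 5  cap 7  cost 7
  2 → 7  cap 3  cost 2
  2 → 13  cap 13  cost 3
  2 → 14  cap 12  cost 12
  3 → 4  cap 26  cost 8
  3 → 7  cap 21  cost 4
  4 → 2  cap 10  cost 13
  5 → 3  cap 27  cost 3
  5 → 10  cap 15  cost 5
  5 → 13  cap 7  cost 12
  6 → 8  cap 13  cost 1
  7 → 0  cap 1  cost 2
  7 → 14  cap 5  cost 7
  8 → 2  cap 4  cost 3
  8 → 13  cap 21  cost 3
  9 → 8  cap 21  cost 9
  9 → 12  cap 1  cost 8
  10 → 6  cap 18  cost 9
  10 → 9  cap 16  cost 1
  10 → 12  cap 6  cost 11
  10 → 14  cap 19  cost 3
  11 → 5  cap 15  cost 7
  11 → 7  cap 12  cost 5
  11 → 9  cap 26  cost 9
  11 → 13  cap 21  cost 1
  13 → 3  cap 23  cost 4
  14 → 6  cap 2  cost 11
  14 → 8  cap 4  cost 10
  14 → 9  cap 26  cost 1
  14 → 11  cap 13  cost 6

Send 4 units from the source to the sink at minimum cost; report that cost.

shortest-cost path #1: 1→6→8→2→0→12 push 2 @ unit cost 24 (adds 48)
shortest-cost path #2: 1→6→8→2→7→0→12 push 1 @ unit cost 24 (adds 24)
shortest-cost path #3: 1→5→10→9→12 push 1 @ unit cost 26 (adds 26)
total cost = 98

Minimum cost for 4 units: 98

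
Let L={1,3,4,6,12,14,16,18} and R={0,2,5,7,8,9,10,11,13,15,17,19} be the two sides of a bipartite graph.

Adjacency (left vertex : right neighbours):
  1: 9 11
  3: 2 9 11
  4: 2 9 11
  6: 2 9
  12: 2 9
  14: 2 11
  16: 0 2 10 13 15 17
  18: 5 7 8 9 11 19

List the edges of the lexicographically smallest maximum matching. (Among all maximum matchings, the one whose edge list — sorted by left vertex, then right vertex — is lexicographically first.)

|M| = 5 (so the lex-smallest maximum matching has 5 edges)
process left vertices in ascending order; for each, take the smallest-labelled available neighbour that still permits 5 edges overall, or leave it unmatched if none does
lex-smallest matching: {1-9, 3-2, 4-11, 16-0, 18-5}

Lex-smallest maximum matching: {(1,9), (3,2), (4,11), (16,0), (18,5)}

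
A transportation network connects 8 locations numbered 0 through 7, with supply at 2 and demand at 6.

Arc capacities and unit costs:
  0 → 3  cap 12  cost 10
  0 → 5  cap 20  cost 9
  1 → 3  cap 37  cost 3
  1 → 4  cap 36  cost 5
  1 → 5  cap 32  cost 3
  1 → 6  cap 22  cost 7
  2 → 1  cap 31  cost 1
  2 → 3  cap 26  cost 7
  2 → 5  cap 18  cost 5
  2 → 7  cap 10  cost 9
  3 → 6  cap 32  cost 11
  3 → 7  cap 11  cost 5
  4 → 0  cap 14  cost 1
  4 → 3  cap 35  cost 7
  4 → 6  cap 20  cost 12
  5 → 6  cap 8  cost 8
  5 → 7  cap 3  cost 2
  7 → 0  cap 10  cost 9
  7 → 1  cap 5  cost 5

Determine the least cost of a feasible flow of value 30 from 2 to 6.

Minimum cost for 30 units: 272

shortest-cost path #1: 2→1→6 push 22 @ unit cost 8 (adds 176)
shortest-cost path #2: 2→1→5→6 push 8 @ unit cost 12 (adds 96)
total cost = 272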